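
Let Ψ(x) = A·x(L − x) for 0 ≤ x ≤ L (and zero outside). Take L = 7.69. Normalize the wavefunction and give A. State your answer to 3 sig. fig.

We need A² ∫|f|² dx = 1, taking the integral from 0 to L.
The integral (without the A² prefactor) comes out to L^5/30.
Setting this equal to 1 gives A² = 1/(L^5/30).
Plugging in L = 7.69 yields A = 0.03340.

A ≈ 0.0334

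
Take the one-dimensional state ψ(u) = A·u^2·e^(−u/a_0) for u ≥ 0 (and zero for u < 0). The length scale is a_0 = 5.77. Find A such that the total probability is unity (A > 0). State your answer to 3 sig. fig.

Require ∫ |ψ|² du = 1 over the whole domain.
Recall ∫₀^∞ u^m e^(−u/β) du = m!·β^(m+1), ∫|ψ|² du = A²·(3·a_0^5/4).
With a_0 = 5.77: A² = 0.0002085 and A = 0.01444.

A ≈ 0.0144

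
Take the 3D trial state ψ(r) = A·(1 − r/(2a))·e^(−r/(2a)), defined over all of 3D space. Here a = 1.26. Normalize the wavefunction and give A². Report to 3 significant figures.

A^2 ≈ 0.0199

Require ∫ |ψ|² 4πr² dr = 1 over the whole domain.
Using ∫₀^∞ rⁿ e^(−αr) dr = n!/αⁿ⁺¹, the integral (without the A² prefactor) comes out to 8·π·a^3.
With a = 1.26: A² = 0.01989 and A = 0.1410.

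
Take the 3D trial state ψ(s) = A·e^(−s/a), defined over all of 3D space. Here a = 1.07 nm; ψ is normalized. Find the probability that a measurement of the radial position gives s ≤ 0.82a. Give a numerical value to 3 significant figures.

P ≈ 0.227

Integrate the radial probability density 4πs²|ψ|² over s ≤ 0.82a.
A² is fixed by ∫₀^∞ 4πs²|ψ|² ds = 1, i.e. A² = (π·a^3)^(−1).
Let u = s/a; then A², 4π and the length scale all cancel, so P = ∫_{0}^{0.82} u^2·e^(-2·u) du ÷ ∫_{0}^{∞} u^2·e^(-2·u) du.
With ∫ u^2·e^(-2·u) du = -(2·u^2 + 2·u + 1)·e^(-2·u)/4 + C, the region integral is 1/4 - 4981·e^(-41/25)/5000 and the full one is 1/4.
The region integral divided by the full integral gives P = 0.2270.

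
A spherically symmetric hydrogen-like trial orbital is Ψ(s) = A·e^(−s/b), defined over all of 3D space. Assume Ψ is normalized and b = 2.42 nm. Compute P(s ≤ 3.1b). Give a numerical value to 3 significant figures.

P = ∫ |Ψ|² 4πs² ds over s ≤ 3.1b.
Normalization gives A² = 1/(π·b^3).
In terms of u = s/b (A², 4π and the length scale all cancel between numerator and denominator), P = [∫_{0}^{3.1} u^2·e^(-2·u) du] / [∫_{0}^{∞} u^2·e^(-2·u) du].
With ∫ u^2·e^(-2·u) du = -(2·u^2 + 2·u + 1)·e^(-2·u)/4 + C, the region integral is 1/4 - 1321·e^(-31/5)/200 and the full one is 1/4.
Taking the ratio yields P = 0.9464.

P ≈ 0.946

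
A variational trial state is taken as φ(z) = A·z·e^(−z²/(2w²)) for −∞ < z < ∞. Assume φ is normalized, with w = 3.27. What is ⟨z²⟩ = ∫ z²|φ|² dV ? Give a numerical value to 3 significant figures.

⟨z^2⟩ ≈ 16.0

⟨z²⟩ = ∫ z^2 |φ|² dz over the full domain.
Evaluating both integrals, ⟨z²⟩ = 3·w^2/2.
Putting w = 3.27 gives 16.04.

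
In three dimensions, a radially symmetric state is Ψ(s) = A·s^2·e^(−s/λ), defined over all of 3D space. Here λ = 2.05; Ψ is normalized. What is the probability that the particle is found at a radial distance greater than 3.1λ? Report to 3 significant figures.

With dV = 4πs²ds, the probability is ∫|Ψ|² dV over s > 3.1λ.
Normalization gives A² = 1/(45·π·λ^7/2).
In terms of u = s/λ (A², 4π and the length scale all cancel between numerator and denominator), P = [∫_{3.1}^{∞} u^6·e^(-2·u) du] / [∫_{0}^{∞} u^6·e^(-2·u) du].
Using ∫ u^6·e^(-2·u) du = -(4·u^6 + 12·u^5 + 30·u^4 + 60·u^3 + 90·u^2 + 90·u + 45)·e^(-2·u)/8, the numerator is ≈ 3.2299 and the denominator is 45/8.
Taking the ratio yields P = 0.5742.

P ≈ 0.574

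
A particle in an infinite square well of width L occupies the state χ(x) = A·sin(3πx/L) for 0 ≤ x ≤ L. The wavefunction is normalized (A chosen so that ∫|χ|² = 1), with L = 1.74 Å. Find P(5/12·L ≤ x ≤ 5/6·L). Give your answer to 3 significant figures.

P ≈ 0.470

P = ∫_{5/12·L}^{5/6·L} |χ(x)|² dx.
The normalization integral ∫|χ|²dx over the whole domain equals L/2·A², and A² cancels in the ratio.
In terms of u = x/L (A² and the length scale cancel between numerator and denominator), P = [∫_{5/12}^{5/6} sin(3·π·u)^2 du] / [∫_{0}^{1} sin(3·π·u)^2 du].
With ∫ sin(3·π·u)^2 du = u/2 - sin(6·π·u)/(12·π) + C, the region integral is 1/(12·π) + 5/24 and the full one is 1/2.
This works out to P = (2 + 5·π)/(12·π).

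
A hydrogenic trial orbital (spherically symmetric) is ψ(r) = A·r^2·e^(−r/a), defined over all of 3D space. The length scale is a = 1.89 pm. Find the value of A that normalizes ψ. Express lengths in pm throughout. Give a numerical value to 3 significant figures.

A ≈ 0.0128 pm^(-7/2)

Require ∫ |ψ|² 4πr² dr = 1 over the whole domain.
With ψ = A·r^2·e^(−r/a), the integral evaluates to A²·[45·π·a^7/2].
Plugging in a = 1.89 yields A = 0.01281.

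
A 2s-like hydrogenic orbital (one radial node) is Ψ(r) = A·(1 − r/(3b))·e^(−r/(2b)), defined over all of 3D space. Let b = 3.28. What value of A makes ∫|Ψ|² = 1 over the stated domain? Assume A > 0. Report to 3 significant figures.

We need A² ∫|f|² 4πr² dr = 1, taking the integral from 0 to ∞.
(Spherical symmetry: dV = 4πr² dr.)
The integral (without the A² prefactor) comes out to 8·π·b^3/3.
Hence A² = 1/[8·π·b^3/3].
With b = 3.28: A² = 0.003383 and A = 0.05816.

A ≈ 0.0582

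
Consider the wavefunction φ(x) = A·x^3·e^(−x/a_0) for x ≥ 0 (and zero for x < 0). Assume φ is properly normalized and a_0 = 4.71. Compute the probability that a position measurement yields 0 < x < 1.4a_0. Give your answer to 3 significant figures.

The probability is P = ∫ |φ|² dx over [0, 1.4a_0].
The normalization integral ∫|φ|²dx over the whole domain equals 45·a_0^7/8·A², and A² cancels in the ratio.
Let u = x/a_0; then A² and the length scale cancel, so P = ∫_{0}^{1.4} u^6·e^(-2·u) du ÷ ∫_{0}^{∞} u^6·e^(-2·u) du.
Using ∫ u^6·e^(-2·u) du = -(4·u^6 + 12·u^5 + 30·u^4 + 60·u^3 + 90·u^2 + 90·u + 45)·e^(-2·u)/8, the numerator is ≈ 0.13731 and the denominator is 45/8.
Evaluating gives P = 0.02441.

P ≈ 0.0244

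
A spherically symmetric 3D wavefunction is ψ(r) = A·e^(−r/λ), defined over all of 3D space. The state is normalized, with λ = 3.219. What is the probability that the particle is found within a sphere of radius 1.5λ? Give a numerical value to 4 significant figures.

P ≈ 0.5768

P = ∫ |ψ|² 4πr² dr over r ≤ 1.5λ.
A² is fixed by ∫₀^∞ 4πr²|ψ|² dr = 1, i.e. A² = (π·λ^3)^(−1).
Let u = r/λ; then A², 4π and the length scale all cancel, so P = ∫_{0}^{1.5} u^2·e^(-2·u) du ÷ ∫_{0}^{∞} u^2·e^(-2·u) du.
An antiderivative of u^2·e^(-2·u) is -(2·u^2 + 2·u + 1)·e^(-2·u)/4; evaluating from 0 to 1.5 gives 1/4 - 17·e^(-3)/8, while the full integral is 1/4.
Taking the ratio yields P = 0.57681.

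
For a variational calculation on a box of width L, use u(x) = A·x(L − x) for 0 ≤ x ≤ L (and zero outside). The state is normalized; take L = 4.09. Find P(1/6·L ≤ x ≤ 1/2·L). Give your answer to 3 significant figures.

P = ∫_{1/6·L}^{1/2·L} |u(x)|² dx.
With A² fixed by ∫|u|² = 1, i.e. A² = (L^5/30)^(−1), substitute and integrate.
In terms of t = x/L (A² and the length scale cancel between numerator and denominator), P = [∫_{1/6}^{1/2} t^2·(1 - t)^2 dt] / [∫_{0}^{1} t^2·(1 - t)^2 dt].
An antiderivative of t^2·(1 - t)^2 is t^3·(6·t^2 - 15·t + 10)/30; evaluating from 1/6 to 1/2 gives ≈ 0.015484, while the full integral is 1/30.
The result is P = 301/648.

P ≈ 0.465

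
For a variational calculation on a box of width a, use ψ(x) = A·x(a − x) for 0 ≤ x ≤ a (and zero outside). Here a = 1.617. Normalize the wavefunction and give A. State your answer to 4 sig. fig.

Require ∫ |ψ|² dx = 1 over the whole domain.
Expanding the polynomial and integrating term by term, ∫|ψ|² dx = A²·(a^5/30).
So A² = (a^5/30)^(−1).
Plugging in a = 1.617 yields A = 1.6473.

A ≈ 1.647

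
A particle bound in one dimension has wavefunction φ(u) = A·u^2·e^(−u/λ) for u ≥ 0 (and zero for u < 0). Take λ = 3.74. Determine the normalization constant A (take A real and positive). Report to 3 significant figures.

A ≈ 0.0427

We need A² ∫|f|² du = 1, taking the integral from 0 to ∞.
∫|φ|² du = A²·(3·λ^5/4).
Hence A² = 1/[3·λ^5/4].
Substituting λ = 3.74 gives A² = 0.001822, so A = 0.04269.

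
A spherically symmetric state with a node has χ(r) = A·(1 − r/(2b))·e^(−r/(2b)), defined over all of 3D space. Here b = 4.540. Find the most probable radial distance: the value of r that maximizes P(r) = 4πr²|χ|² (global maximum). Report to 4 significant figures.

r ≈ 23.77

The maximum of P(r) = 4πr²|χ|² occurs where its derivative vanishes.
This gives r = b·(√(5) + 3).
With b = 4.540, the most probable radial distance is 23.772.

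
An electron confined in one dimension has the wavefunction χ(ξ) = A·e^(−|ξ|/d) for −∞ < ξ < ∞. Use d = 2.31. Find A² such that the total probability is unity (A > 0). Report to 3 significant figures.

A^2 ≈ 0.433

The normalization condition is ∫|χ|² dξ = 1 from −∞ to ∞.
With χ = A·e^(−|ξ|/d), the integral evaluates to A²·[d].
Hence A² = 1/[d].
With d = 2.31: A² = 0.4329 and A = 0.6580.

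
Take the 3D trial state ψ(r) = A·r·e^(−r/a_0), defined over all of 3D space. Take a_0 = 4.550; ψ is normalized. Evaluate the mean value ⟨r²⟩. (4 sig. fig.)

⟨r^2⟩ ≈ 155.3

By definition ⟨r²⟩ = ∫ r^2 |ψ(r)|² 4πr² dr.
With ∫₀^∞ r^6 e^(−αr) dr = 6!/α^7, since the A² factors cancel between numerator and denominator, ⟨r²⟩ = 15·a_0^2/2.
Putting a_0 = 4.550 gives 155.27.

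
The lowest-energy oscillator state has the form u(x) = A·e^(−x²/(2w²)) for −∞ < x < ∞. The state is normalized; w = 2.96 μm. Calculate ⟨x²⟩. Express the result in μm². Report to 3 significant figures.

The expectation value is the |u|²-weighted average of x^2: ∫ x^2|u|² dx.
Using the Gaussian integral ∫_{−∞}^{∞} e^(−αx²) dx = √(π/α), evaluating both integrals, ⟨x²⟩ = w^2/2.
With w = 2.96, ⟨x^2⟩ = 4.381.

⟨x^2⟩ ≈ 4.38 μm^2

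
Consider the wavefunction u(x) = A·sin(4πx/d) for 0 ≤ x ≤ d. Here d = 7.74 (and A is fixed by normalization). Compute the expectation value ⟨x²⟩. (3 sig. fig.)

The expectation value is the |u|²-weighted average of x^2: ∫ x^2|u|² dx.
With ∫₀^d sin²(nπx/d) dx = d/2, since the A² factors cancel between numerator and denominator, ⟨x²⟩ = -d^2/(32·π^2) + d^2/3.
With d = 7.74, ⟨x^2⟩ = 19.78.

⟨x^2⟩ ≈ 19.8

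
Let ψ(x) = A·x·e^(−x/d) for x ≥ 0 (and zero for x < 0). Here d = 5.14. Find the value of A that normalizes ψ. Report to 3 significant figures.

A ≈ 0.172

We need A² ∫|f|² dx = 1, taking the integral from 0 to ∞.
Using ∫₀^∞ xⁿ e^(−αx) dx = n!/αⁿ⁺¹, the integral (without the A² prefactor) comes out to d^3/4.
Setting this equal to 1 gives A² = 1/(d^3/4).
With d = 5.14: A² = 0.02946 and A = 0.1716.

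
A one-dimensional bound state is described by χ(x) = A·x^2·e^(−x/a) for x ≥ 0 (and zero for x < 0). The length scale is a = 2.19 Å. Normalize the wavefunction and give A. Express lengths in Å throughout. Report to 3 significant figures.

Normalization requires ∫|χ|² dx = 1, integrated from 0 to ∞.
Using ∫₀^∞ xⁿ e^(−αx) dx = n!/αⁿ⁺¹, carrying out the integral gives A² · 3·a^5/4.
Hence A² = 1/[3·a^5/4].
Plugging in a = 2.19 yields A = 0.1627.

A ≈ 0.163 Å^(-5/2)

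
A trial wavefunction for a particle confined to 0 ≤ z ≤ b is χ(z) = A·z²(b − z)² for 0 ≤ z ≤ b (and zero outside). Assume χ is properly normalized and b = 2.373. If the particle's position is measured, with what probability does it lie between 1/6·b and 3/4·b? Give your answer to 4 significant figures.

P = ∫_{1/6·b}^{3/4·b} |χ(z)|² dz.
Since A² = 1/(b^9/630), this is the region integral divided by the full normalization integral.
Substituting u = z/b, A² and the length scale cancel in the ratio: P = ∫_{1/6}^{3/4} u^4·(1 - u)^4 du / ∫_{0}^{1} u^4·(1 - u)^4 du.
An antiderivative of u^4·(1 - u)^4 is u^5·(70·u^4 - 315·u^3 + 540·u^2 - 420·u + 126)/630; evaluating from 1/6 to 3/4 gives ≈ 0.00149543, while the full integral is 1/630.
The result is P = 0.94212.

P ≈ 0.9421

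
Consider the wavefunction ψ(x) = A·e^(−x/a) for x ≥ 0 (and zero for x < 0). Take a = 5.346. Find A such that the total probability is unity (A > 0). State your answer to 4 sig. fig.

Require ∫ |ψ|² dx = 1 over the whole domain.
Using ∫₀^∞ xⁿ e^(−αx) dx = n!/αⁿ⁺¹, with ψ = A·e^(−x/a), the integral evaluates to A²·[a/2].
With a = 5.346: A² = 0.37411 and A = 0.61165.

A ≈ 0.6116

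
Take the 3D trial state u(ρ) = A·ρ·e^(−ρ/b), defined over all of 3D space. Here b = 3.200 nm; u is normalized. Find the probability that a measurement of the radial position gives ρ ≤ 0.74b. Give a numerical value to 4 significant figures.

P ≈ 0.01765

With dV = 4πρ²dρ, the probability is ∫|u|² dV over ρ ≤ 0.74b.
Normalization gives A² = 1/(3·π·b^5).
Substituting t = ρ/b, A², 4π and the length scale all cancel in the ratio: P = ∫_{0}^{0.74} t^4·e^(-2·t) dt / ∫_{0}^{∞} t^4·e^(-2·t) dt.
With ∫ t^4·e^(-2·t) dt = -(t^4/2 + t^3 + 3·t^2/2 + 3·t/2 + 3/4)·e^(-2·t) + C, the region integral is ≈ 0.0132377 and the full one is 3/4.
This evaluates to P = 0.017650.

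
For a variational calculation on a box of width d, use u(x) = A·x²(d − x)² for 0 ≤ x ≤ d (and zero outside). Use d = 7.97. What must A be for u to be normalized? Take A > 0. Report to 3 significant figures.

A ≈ 0.00220

Require ∫ |u|² dx = 1 over the whole domain.
Carrying out the integral gives A² · d^9/630.
Plugging in d = 7.97 yields A = 0.002203.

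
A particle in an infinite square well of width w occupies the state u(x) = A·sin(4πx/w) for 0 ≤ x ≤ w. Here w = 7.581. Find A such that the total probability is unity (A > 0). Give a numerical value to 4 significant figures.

A ≈ 0.5136

We need A² ∫|f|² dx = 1, taking the integral from 0 to w.
With u = A·sin(4πx/w), the integral evaluates to A²·[w/2].
Setting this equal to 1 gives A² = 1/(w/2).
Substituting w = 7.581 gives A² = 0.26382, so A = 0.51363.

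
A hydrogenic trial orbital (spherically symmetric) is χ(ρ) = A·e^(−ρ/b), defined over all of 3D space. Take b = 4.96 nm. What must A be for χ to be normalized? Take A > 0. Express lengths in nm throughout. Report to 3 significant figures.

Require ∫ |χ|² 4πρ² dρ = 1 over the whole domain.
The integral (without the A² prefactor) comes out to π·b^3.
Plugging in b = 4.96 yields A = 0.05107.

A ≈ 0.0511 nm^(-3/2)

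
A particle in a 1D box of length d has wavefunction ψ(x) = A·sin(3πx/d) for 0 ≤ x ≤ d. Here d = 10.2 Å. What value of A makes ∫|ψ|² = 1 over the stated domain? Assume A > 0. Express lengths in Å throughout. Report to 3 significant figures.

A ≈ 0.443 Å^(-1/2)

The normalization condition is ∫|ψ|² dx = 1 from 0 to d.
∫|ψ|² dx = A²·(d/2).
Plugging in d = 10.2 yields A = 0.4428.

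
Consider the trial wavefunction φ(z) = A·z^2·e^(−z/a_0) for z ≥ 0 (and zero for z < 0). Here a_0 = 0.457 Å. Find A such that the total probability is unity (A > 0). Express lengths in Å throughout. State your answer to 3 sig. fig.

A ≈ 8.18 Å^(-5/2)

The normalization condition is ∫|φ|² dz = 1 from 0 to ∞.
∫|φ|² dz = A²·(3·a_0^5/4).
Setting this equal to 1 gives A² = 1/(3·a_0^5/4).
Substituting a_0 = 0.457 gives A² = 66.89, so A = 8.179.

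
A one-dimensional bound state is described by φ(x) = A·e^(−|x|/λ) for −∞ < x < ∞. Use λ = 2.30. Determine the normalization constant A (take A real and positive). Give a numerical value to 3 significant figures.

The normalization condition is ∫|φ|² dx = 1 from −∞ to ∞.
Using ∫₀^∞ xⁿ e^(−αx) dx = n!/αⁿ⁺¹, carrying out the integral gives A² · λ.
Setting this equal to 1 gives A² = 1/(λ).
With λ = 2.30: A² = 0.4348 and A = 0.6594.

A ≈ 0.659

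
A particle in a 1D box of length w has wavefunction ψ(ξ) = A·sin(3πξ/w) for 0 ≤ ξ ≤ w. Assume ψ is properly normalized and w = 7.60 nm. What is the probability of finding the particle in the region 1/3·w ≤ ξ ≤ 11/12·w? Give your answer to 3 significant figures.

|ψ|² is the probability density, so P = ∫_{1/3·w}^{11/12·w} |ψ|² dξ.
The normalization integral ∫|ψ|²dξ over the whole domain equals w/2·A², and A² cancels in the ratio.
Substituting u = ξ/w, A² and the length scale cancel in the ratio: P = ∫_{1/3}^{11/12} sin(3·π·u)^2 du / ∫_{0}^{1} sin(3·π·u)^2 du.
An antiderivative of sin(3·π·u)^2 is u/2 - sin(6·π·u)/(12·π); evaluating from 1/3 to 11/12 gives 1/(12·π) + 7/24, while the full integral is 1/2.
Taking the ratio, P = (2 + 7·π)/(12·π).

P ≈ 0.636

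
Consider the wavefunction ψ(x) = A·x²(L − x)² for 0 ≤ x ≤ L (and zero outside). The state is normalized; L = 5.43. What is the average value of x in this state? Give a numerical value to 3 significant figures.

⟨x⟩ ≈ 2.72

By definition ⟨x⟩ = ∫ x |ψ(x)|² dx.
Expanding the polynomial and integrating term by term, the ratio of the moment integral to the normalization integral gives ⟨x⟩ = L/2.
With L = 5.43, ⟨x⟩ = 2.715.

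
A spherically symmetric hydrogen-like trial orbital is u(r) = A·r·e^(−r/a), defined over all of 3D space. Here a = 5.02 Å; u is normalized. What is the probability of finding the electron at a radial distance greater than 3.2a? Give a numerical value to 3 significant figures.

P ≈ 0.235

With dV = 4πr²dr, the probability is ∫|u|² dV over r > 3.2a.
A² is fixed by ∫₀^∞ 4πr²|u|² dr = 1, i.e. A² = (3·π·a^5)^(−1).
Let t = r/a; then A², 4π and the length scale all cancel, so P = ∫_{3.2}^{∞} t^4·e^(-2·t) dt ÷ ∫_{0}^{∞} t^4·e^(-2·t) dt.
Using ∫ t^4·e^(-2·t) dt = -(t^4/2 + t^3 + 3·t^2/2 + 3·t/2 + 3/4)·e^(-2·t), the numerator is ≈ 0.17630 and the denominator is 3/4.
This evaluates to P = 0.2351.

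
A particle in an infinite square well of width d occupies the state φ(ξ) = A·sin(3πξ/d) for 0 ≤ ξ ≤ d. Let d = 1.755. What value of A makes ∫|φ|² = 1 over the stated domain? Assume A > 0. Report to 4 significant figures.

A ≈ 1.068

Normalization requires ∫|φ|² dξ = 1, integrated from 0 to d.
Carrying out the integral gives A² · d/2.
Hence A² = 1/[d/2].
Plugging in d = 1.755 yields A = 1.0675.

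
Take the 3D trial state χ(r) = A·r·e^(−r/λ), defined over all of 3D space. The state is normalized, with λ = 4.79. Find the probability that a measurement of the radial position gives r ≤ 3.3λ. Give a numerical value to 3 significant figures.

P = ∫ |χ|² 4πr² dr over r ≤ 3.3λ.
A² is fixed by ∫₀^∞ 4πr²|χ|² dr = 1, i.e. A² = (3·π·λ^5)^(−1).
In terms of u = r/λ (A², 4π and the length scale all cancel between numerator and denominator), P = [∫_{0}^{3.3} u^4·e^(-2·u) du] / [∫_{0}^{∞} u^4·e^(-2·u) du].
Using ∫ u^4·e^(-2·u) du = -(u^4/2 + u^3 + 3·u^2/2 + 3·u/2 + 3/4)·e^(-2·u), the numerator is ≈ 0.59047 and the denominator is 3/4.
Taking the ratio yields P = 0.7873.

P ≈ 0.787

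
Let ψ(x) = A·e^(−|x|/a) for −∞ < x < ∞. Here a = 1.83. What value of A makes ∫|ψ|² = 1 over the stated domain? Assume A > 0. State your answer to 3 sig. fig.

A ≈ 0.739

Normalization requires ∫|ψ|² dx = 1, integrated from −∞ to ∞.
Carrying out the integral gives A² · a.
Hence A² = 1/[a].
With a = 1.83: A² = 0.5464 and A = 0.7392.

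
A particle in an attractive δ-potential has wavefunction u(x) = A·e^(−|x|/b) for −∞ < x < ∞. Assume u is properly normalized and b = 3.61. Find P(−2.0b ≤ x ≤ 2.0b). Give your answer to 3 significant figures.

P = ∫_{−2.0b}^{2.0b} |u(x)|² dx.
The normalization integral ∫|u|²dx over the whole domain equals b·A², and A² cancels in the ratio.
By symmetry take twice the x ≥ 0 contribution in numerator and denominator; the 2's cancel. Substituting t = x/b, A² and the length scale cancel in the ratio: P = ∫_{0}^{2.0} e^(-2·t) dt / ∫_{0}^{∞} e^(-2·t) dt.
An antiderivative of e^(-2·t) is -e^(-2·t)/2; evaluating from 0 to 2.0 gives 1/2 - e^(-4)/2, while the full integral is 1/2.
The result is P = 0.9817.

P ≈ 0.982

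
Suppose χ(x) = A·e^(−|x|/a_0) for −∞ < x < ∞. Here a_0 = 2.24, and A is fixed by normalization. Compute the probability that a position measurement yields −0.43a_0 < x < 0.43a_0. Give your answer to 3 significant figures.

The probability is P = ∫ |χ|² dx over [−0.43a_0, 0.43a_0].
With A² fixed by ∫|χ|² = 1, i.e. A² = (a_0)^(−1), substitute and integrate.
By symmetry take twice the x ≥ 0 contribution in numerator and denominator; the 2's cancel. Substituting u = x/a_0, A² and the length scale cancel in the ratio: P = ∫_{0}^{0.43} e^(-2·u) du / ∫_{0}^{∞} e^(-2·u) du.
With ∫ e^(-2·u) du = -e^(-2·u)/2 + C, the region integral is 1/2 - e^(-43/50)/2 and the full one is 1/2.
Taking the ratio, P = 0.5768.

P ≈ 0.577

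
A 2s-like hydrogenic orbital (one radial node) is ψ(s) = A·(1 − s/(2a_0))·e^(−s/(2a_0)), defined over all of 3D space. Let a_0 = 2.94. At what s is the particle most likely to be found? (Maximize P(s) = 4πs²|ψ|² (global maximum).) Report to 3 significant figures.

Differentiate P(s) = 4πs²|ψ|² with respect to s and set to zero.
Solving yields s = a_0·(√(5) + 3).
With a_0 = 2.94, the most probable radial distance is 15.39.

s ≈ 15.4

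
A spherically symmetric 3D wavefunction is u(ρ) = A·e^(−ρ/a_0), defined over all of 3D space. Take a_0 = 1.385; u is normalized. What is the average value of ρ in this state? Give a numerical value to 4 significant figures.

By definition ⟨ρ⟩ = ∫ ρ |u(ρ)|² 4πρ² dρ.
The ratio of the moment integral to the normalization integral gives ⟨ρ⟩ = 3·a_0/2.
With a_0 = 1.385, ⟨ρ⟩ = 2.0775.

⟨ρ⟩ ≈ 2.078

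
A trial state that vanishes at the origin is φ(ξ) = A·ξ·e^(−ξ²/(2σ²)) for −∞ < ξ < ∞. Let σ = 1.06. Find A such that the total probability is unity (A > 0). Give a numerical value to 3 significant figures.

A ≈ 0.973

Require ∫ |φ|² dξ = 1 over the whole domain.
With φ = A·ξ·e^(−ξ²/(2σ²)), the integral evaluates to A²·[√(π)·σ^3/2].
With σ = 1.06: A² = 0.9474 and A = 0.9733.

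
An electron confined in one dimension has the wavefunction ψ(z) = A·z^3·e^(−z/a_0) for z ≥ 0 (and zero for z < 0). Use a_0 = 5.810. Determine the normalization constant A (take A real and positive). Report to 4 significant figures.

A ≈ 0.0008919

We need A² ∫|f|² dz = 1, taking the integral from 0 to ∞.
With ψ = A·z^3·e^(−z/a_0), the integral evaluates to A²·[45·a_0^7/8].
So A² = (45·a_0^7/8)^(−1).
Substituting a_0 = 5.810 gives A² = 7.9551E-7, so A = 0.00089191.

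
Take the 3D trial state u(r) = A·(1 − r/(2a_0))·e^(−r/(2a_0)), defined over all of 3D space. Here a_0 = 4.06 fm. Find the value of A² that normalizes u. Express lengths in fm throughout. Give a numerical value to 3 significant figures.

A^2 ≈ 0.000595 fm^(-3)

The normalization condition is ∫|u|² 4πr² dr = 1 from 0 to ∞.
With u = A·(1 − r/(2a_0))·e^(−r/(2a_0)), the integral evaluates to A²·[8·π·a_0^3].
Hence A² = 1/[8·π·a_0^3].
Substituting a_0 = 4.06 gives A² = 0.0005945, so A = 0.02438.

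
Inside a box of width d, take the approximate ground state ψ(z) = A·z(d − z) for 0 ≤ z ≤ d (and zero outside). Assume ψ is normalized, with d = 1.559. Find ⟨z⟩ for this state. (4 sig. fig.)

⟨z⟩ = ∫ z |ψ|² dz over the full domain.
Since the A² factors cancel between numerator and denominator, ⟨z⟩ = d/2.
With d = 1.559, ⟨z⟩ = 0.77950.

⟨z⟩ ≈ 0.7795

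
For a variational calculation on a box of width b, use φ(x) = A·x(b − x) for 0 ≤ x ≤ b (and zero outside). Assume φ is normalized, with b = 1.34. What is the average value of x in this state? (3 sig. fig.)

⟨x⟩ = ∫ x |φ|² dx over the full domain.
Expanding the polynomial and integrating term by term, evaluating both integrals, ⟨x⟩ = b/2.
Putting b = 1.34 gives 0.6700.

⟨x⟩ ≈ 0.670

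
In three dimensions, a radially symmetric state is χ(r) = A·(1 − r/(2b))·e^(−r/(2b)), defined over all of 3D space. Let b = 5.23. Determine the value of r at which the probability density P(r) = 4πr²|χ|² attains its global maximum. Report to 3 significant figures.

Differentiate P(r) = 4πr²|χ|² with respect to r and set to zero.
This gives r = b·(√(5) + 3).
With b = 5.23, the most probable radial distance is 27.38.

r ≈ 27.4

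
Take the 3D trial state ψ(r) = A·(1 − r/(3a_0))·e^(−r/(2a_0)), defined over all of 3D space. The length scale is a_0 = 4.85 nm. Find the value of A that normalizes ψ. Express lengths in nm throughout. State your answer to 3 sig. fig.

A ≈ 0.0323 nm^(-3/2)

Normalization requires ∫|ψ|² 4πr² dr = 1, integrated from 0 to ∞.
The integral (without the A² prefactor) comes out to 8·π·a_0^3/3.
Substituting a_0 = 4.85 gives A² = 0.001046, so A = 0.03235.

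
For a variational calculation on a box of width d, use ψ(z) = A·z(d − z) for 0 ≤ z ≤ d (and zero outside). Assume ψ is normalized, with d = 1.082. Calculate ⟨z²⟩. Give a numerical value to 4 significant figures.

By definition ⟨z²⟩ = ∫ z^2 |ψ(z)|² dz.
Expanding the polynomial and integrating term by term, since the A² factors cancel between numerator and denominator, ⟨z²⟩ = 2·d^2/7.
With d = 1.082, ⟨z^2⟩ = 0.33449.

⟨z^2⟩ ≈ 0.3345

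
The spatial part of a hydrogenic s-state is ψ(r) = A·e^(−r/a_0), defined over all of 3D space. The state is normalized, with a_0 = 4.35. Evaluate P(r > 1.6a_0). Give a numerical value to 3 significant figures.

Integrate the radial probability density 4πr²|ψ|² over r > 1.6a_0.
Normalization gives A² = 1/(π·a_0^3).
Let u = r/a_0; then A², 4π and the length scale all cancel, so P = ∫_{1.6}^{∞} u^2·e^(-2·u) du ÷ ∫_{0}^{∞} u^2·e^(-2·u) du.
With ∫ u^2·e^(-2·u) du = -(2·u^2 + 2·u + 1)·e^(-2·u)/4 + C, the region integral is 233·e^(-16/5)/100 and the full one is 1/4.
This evaluates to P = 0.3799.

P ≈ 0.380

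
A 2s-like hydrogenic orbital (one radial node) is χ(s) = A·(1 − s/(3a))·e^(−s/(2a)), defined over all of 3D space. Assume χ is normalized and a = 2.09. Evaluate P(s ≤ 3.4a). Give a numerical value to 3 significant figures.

P ≈ 0.354

P = ∫ |χ|² 4πs² ds over s ≤ 3.4a.
The full normalization integral is A²·[8·π·a^3/3] = 1, fixing A².
In terms of u = s/a (A², 4π and the length scale all cancel between numerator and denominator), P = [∫_{0}^{3.4} u^2·(1 - u/3)^2·e^(-u) du] / [∫_{0}^{∞} u^2·(1 - u/3)^2·e^(-u) du].
An antiderivative of u^2·(1 - u/3)^2·e^(-u) is (-u^4 + 2·u^3 - 3·u^2 - 6·u - 6)·e^(-u)/9; evaluating from 0 to 3.4 gives ≈ 0.23613, while the full integral is 2/3.
This evaluates to P = 0.3542.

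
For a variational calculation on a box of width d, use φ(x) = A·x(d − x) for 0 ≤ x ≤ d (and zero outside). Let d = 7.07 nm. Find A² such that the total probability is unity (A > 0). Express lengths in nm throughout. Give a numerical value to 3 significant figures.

We need A² ∫|f|² dx = 1, taking the integral from 0 to d.
With φ = A·x(d − x), the integral evaluates to A²·[d^5/30].
So A² = (d^5/30)^(−1).
With d = 7.07: A² = 0.001698 and A = 0.04121.

A^2 ≈ 0.00170 nm^(-5)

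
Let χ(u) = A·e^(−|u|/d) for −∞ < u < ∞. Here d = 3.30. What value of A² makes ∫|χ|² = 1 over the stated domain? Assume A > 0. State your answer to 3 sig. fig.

Normalization requires ∫|χ|² du = 1, integrated from −∞ to ∞.
With χ = A·e^(−|u|/d), the integral evaluates to A²·[d].
With d = 3.30: A² = 0.3030 and A = 0.5505.

A^2 ≈ 0.303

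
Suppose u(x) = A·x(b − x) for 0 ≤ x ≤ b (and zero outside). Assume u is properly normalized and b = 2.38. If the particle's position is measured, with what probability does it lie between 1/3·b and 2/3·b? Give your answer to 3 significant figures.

P = ∫_{1/3·b}^{2/3·b} |u(x)|² dx.
With A² fixed by ∫|u|² = 1, i.e. A² = (b^5/30)^(−1), substitute and integrate.
In terms of t = x/b (A² and the length scale cancel between numerator and denominator), P = [∫_{1/3}^{2/3} t^2·(1 - t)^2 dt] / [∫_{0}^{1} t^2·(1 - t)^2 dt].
With ∫ t^2·(1 - t)^2 dt = t^3·(6·t^2 - 15·t + 10)/30 + C, the region integral is 47/2430 and the full one is 1/30.
The result is P = 47/81.

P ≈ 0.580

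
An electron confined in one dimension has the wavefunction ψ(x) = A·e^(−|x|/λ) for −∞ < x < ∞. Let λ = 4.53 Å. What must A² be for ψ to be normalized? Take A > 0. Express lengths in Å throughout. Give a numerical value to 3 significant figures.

The normalization condition is ∫|ψ|² dx = 1 from −∞ to ∞.
With ψ = A·e^(−|x|/λ), the integral evaluates to A²·[λ].
Setting this equal to 1 gives A² = 1/(λ).
With λ = 4.53: A² = 0.2208 and A = 0.4698.

A^2 ≈ 0.221 Å^(-1)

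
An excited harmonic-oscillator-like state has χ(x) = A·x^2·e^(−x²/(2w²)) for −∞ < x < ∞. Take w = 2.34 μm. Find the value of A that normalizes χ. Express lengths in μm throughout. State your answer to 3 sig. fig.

A ≈ 0.104 μm^(-5/2)

The normalization condition is ∫|χ|² dx = 1 from −∞ to ∞.
With ∫_{−∞}^{∞} x^(2m) e^(−αx²) dx = (2m−1)!!·√π / (2^m α^(m+1/2)), ∫|χ|² dx = A²·(3·√(π)·w^5/4).
With w = 2.34: A² = 0.01072 and A = 0.1035.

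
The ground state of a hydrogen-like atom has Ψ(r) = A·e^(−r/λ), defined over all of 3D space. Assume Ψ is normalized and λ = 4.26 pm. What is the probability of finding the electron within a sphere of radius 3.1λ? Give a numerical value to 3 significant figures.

Integrate the radial probability density 4πr²|Ψ|² over r ≤ 3.1λ.
Normalization gives A² = 1/(π·λ^3).
Let u = r/λ; then A², 4π and the length scale all cancel, so P = ∫_{0}^{3.1} u^2·e^(-2·u) du ÷ ∫_{0}^{∞} u^2·e^(-2·u) du.
An antiderivative of u^2·e^(-2·u) is -(2·u^2 + 2·u + 1)·e^(-2·u)/4; evaluating from 0 to 3.1 gives 1/4 - 1321·e^(-31/5)/200, while the full integral is 1/4.
The region integral divided by the full integral gives P = 0.9464.

P ≈ 0.946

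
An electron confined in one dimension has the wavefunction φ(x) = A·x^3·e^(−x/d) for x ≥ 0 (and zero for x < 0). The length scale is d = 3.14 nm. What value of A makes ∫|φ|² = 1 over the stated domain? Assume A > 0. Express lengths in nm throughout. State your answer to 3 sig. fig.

A ≈ 0.00769 nm^(-7/2)

Normalization requires ∫|φ|² dx = 1, integrated from 0 to ∞.
The integral (without the A² prefactor) comes out to 45·d^7/8.
Hence A² = 1/[45·d^7/8].
With d = 3.14: A² = 0.00005907 and A = 0.007686.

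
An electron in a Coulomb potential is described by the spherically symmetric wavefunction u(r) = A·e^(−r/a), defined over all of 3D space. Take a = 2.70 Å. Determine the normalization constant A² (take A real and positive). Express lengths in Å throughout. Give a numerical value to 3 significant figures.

A^2 ≈ 0.0162 Å^(-3)

Require ∫ |u|² 4πr² dr = 1 over the whole domain.
(Spherical symmetry: dV = 4πr² dr.)
Recall ∫₀^∞ r^m e^(−r/β) dr = m!·β^(m+1), carrying out the integral gives A² · π·a^3.
Hence A² = 1/[π·a^3].
Substituting a = 2.70 gives A² = 0.01617, so A = 0.1272.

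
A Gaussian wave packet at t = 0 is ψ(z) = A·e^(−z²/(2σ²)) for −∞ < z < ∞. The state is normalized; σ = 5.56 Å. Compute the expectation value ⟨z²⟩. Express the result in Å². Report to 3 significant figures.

⟨z^2⟩ ≈ 15.5 Å^2

By definition ⟨z²⟩ = ∫ z^2 |ψ(z)|² dz.
With ∫_{−∞}^{∞} z^(2m) e^(−αz²) dz = (2m−1)!!·√π / (2^m α^(m+1/2)), the ratio of the moment integral to the normalization integral gives ⟨z²⟩ = σ^2/2.
Putting σ = 5.56 gives 15.46.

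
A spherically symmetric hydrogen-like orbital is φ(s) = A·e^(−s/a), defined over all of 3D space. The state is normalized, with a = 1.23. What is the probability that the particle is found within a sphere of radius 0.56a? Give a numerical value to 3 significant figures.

P = ∫ |φ|² 4πs² ds over s ≤ 0.56a.
Normalization gives A² = 1/(π·a^3).
In terms of u = s/a (A², 4π and the length scale all cancel between numerator and denominator), P = [∫_{0}^{0.56} u^2·e^(-2·u) du] / [∫_{0}^{∞} u^2·e^(-2·u) du].
Using ∫ u^2·e^(-2·u) du = -(2·u^2 + 2·u + 1)·e^(-2·u)/4, the numerator is 1/4 - 1717·e^(-28/25)/2500 and the denominator is 1/4.
This evaluates to P = 0.1036.

P ≈ 0.104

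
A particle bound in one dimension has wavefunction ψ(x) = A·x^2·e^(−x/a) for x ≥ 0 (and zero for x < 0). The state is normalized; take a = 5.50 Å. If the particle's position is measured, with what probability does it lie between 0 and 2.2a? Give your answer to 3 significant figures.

The probability is P = ∫ |ψ|² dx over [0, 2.2a].
Since A² = 1/(3·a^5/4), this is the region integral divided by the full normalization integral.
Let u = x/a; then A² and the length scale cancel, so P = ∫_{0}^{2.2} u^4·e^(-2·u) du ÷ ∫_{0}^{∞} u^4·e^(-2·u) du.
With ∫ u^4·e^(-2·u) du = -(u^4/2 + u^3 + 3·u^2/2 + 3·u/2 + 3/4)·e^(-2·u) + C, the region integral is ≈ 0.33661 and the full one is 3/4.
The result is P = 0.4488.

P ≈ 0.449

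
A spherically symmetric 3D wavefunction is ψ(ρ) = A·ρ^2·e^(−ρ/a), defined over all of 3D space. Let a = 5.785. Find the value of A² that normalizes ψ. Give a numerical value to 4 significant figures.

A^2 ≈ 6.524E-8

The normalization condition is ∫|ψ|² 4πρ² dρ = 1 from 0 to ∞.
Using ∫₀^∞ ρⁿ e^(−αρ) dρ = n!/αⁿ⁺¹, with ψ = A·ρ^2·e^(−ρ/a), the integral evaluates to A²·[45·π·a^7/2].
Hence A² = 1/[45·π·a^7/2].
With a = 5.785: A² = 6.5245E-8 and A = 0.00025543.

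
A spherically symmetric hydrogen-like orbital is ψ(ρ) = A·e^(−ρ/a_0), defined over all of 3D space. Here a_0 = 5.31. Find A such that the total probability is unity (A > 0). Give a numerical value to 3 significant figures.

We need A² ∫|f|² 4πρ² dρ = 1, taking the integral from 0 to ∞.
The angular integral contributes 4π, leaving ∫₀^∞ ρ²|ψ|² dρ.
Carrying out the integral gives A² · π·a_0^3.
With a_0 = 5.31: A² = 0.002126 and A = 0.04611.

A ≈ 0.0461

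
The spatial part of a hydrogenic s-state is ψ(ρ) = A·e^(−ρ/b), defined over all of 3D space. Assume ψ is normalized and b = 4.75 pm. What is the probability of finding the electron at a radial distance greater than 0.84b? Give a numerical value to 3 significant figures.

P ≈ 0.762

With dV = 4πρ²dρ, the probability is ∫|ψ|² dV over ρ > 0.84b.
A² is fixed by ∫₀^∞ 4πρ²|ψ|² dρ = 1, i.e. A² = (π·b^3)^(−1).
In terms of u = ρ/b (A², 4π and the length scale all cancel between numerator and denominator), P = [∫_{0.84}^{∞} u^2·e^(-2·u) du] / [∫_{0}^{∞} u^2·e^(-2·u) du].
With ∫ u^2·e^(-2·u) du = -(2·u^2 + 2·u + 1)·e^(-2·u)/4 + C, the region integral is 2557·e^(-42/25)/2500 and the full one is 1/4.
The region integral divided by the full integral gives P = 0.7625.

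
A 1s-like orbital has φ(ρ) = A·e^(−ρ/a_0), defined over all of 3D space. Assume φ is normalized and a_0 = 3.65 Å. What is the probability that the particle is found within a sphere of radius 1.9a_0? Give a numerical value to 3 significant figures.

P = ∫ |φ|² 4πρ² dρ over ρ ≤ 1.9a_0.
The full normalization integral is A²·[π·a_0^3] = 1, fixing A².
In terms of u = ρ/a_0 (A², 4π and the length scale all cancel between numerator and denominator), P = [∫_{0}^{1.9} u^2·e^(-2·u) du] / [∫_{0}^{∞} u^2·e^(-2·u) du].
Using ∫ u^2·e^(-2·u) du = -(2·u^2 + 2·u + 1)·e^(-2·u)/4, the numerator is 1/4 - 601·e^(-19/5)/200 and the denominator is 1/4.
Taking the ratio yields P = 0.7311.

P ≈ 0.731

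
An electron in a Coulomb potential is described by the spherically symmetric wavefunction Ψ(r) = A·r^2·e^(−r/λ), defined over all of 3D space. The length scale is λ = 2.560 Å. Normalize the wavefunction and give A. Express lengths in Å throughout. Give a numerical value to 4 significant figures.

Require ∫ |Ψ|² 4πr² dr = 1 over the whole domain.
In 3D with spherical symmetry the volume element is 4πr² dr.
Using ∫₀^∞ rⁿ e^(−αr) dr = n!/αⁿ⁺¹, carrying out the integral gives A² · 45·π·λ^7/2.
So A² = (45·π·λ^7/2)^(−1).
With λ = 2.560: A² = 0.000019633 and A = 0.0044309.

A ≈ 0.004431 Å^(-7/2)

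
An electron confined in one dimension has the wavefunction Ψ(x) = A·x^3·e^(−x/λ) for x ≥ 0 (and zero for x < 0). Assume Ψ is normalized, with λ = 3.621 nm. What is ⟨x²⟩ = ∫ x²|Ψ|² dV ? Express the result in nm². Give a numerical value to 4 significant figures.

⟨x^2⟩ ≈ 183.6 nm^2

The expectation value is the |Ψ|²-weighted average of x^2: ∫ x^2|Ψ|² dx.
Using ∫₀^∞ xⁿ e^(−αx) dx = n!/αⁿ⁺¹, evaluating both integrals, ⟨x²⟩ = 14·λ^2.
With λ = 3.621, ⟨x^2⟩ = 183.56.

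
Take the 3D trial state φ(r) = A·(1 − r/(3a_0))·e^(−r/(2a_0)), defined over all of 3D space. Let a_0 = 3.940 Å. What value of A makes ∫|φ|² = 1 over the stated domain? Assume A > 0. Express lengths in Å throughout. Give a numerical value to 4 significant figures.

A ≈ 0.04418 Å^(-3/2)

The normalization condition is ∫|φ|² 4πr² dr = 1 from 0 to ∞.
In 3D with spherical symmetry the volume element is 4πr² dr.
With ∫₀^∞ r^4 e^(−αr) dr = 4!/α^5, carrying out the integral gives A² · 8·π·a_0^3/3.
Setting this equal to 1 gives A² = 1/(8·π·a_0^3/3).
With a_0 = 3.940: A² = 0.0019516 and A = 0.044177.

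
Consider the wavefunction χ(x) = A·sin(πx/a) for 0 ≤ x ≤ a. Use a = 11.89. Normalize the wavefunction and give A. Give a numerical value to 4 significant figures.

A ≈ 0.4101

The normalization condition is ∫|χ|² dx = 1 from 0 to a.
With ∫₀^a sin²(nπx/a) dx = a/2, ∫|χ|² dx = A²·(a/2).
Hence A² = 1/[a/2].
Substituting a = 11.89 gives A² = 0.16821, so A = 0.41013.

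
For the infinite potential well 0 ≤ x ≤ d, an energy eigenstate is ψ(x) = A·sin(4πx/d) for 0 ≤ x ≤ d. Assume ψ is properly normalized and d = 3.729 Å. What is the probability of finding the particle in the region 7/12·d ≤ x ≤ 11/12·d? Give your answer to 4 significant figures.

P = ∫_{7/12·d}^{11/12·d} |ψ(x)|² dx.
With A² fixed by ∫|ψ|² = 1, i.e. A² = (d/2)^(−1), substitute and integrate.
Substituting u = x/d, A² and the length scale cancel in the ratio: P = ∫_{7/12}^{11/12} sin(4·π·u)^2 du / ∫_{0}^{1} sin(4·π·u)^2 du.
Using ∫ sin(4·π·u)^2 du = u/2 - sin(4·π·u)·cos(4·π·u)/(8·π), the numerator is √(3)/(16·π) + 1/6 and the denominator is 1/2.
Taking the ratio, P = (√(3)/8 + π/3)/π.

P ≈ 0.4022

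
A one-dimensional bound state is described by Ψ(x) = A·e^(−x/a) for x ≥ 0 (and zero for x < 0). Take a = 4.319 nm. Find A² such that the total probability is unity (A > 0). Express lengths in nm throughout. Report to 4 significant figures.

Normalization requires ∫|Ψ|² dx = 1, integrated from 0 to ∞.
Recall ∫₀^∞ x^m e^(−x/β) dx = m!·β^(m+1), the integral (without the A² prefactor) comes out to a/2.
Hence A² = 1/[a/2].
With a = 4.319: A² = 0.46307 and A = 0.68049.

A^2 ≈ 0.4631 nm^(-1)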